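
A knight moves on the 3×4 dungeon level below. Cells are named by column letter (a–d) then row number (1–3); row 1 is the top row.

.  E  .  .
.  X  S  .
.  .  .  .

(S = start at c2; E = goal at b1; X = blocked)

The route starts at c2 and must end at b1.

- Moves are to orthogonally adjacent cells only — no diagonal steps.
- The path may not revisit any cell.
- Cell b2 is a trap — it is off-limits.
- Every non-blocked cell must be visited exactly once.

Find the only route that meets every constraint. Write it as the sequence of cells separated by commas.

c2, c1, d1, d2, d3, c3, b3, a3, a2, a1, b1

Need to visit all 11 open cells exactly once, starting at c2 and ending at b1.
Cell a1 has only two open neighbours (a2 and b1), so the path must pass straight through it: one of those is the cell it's entered from and the other is where it exits.
Route from c2: up 1 to c1, right 1 to d1, down 2 to d3, left 3 to a3, up 2 to a1, right 1 to b1 — 10 moves in all.
Check: all 11 open cells covered.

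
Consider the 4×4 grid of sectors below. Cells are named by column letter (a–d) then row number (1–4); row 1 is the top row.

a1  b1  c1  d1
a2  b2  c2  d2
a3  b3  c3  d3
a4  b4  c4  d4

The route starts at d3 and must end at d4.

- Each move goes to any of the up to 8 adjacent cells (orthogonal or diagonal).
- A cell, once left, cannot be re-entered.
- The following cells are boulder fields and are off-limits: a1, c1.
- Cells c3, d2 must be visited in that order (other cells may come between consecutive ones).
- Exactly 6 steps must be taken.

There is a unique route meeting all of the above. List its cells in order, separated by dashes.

The waypoints must appear in the order c3, d2, with no cell reused.
Route from d3: left to c3, up-right to d2, left to c2, down-left to b3, down-right to c4, right to d4 — 6 moves in all.
Check: order respected (c3 at step 1, d2 at step 2); 6 moves as required.

d3 - c3 - d2 - c2 - b3 - c4 - d4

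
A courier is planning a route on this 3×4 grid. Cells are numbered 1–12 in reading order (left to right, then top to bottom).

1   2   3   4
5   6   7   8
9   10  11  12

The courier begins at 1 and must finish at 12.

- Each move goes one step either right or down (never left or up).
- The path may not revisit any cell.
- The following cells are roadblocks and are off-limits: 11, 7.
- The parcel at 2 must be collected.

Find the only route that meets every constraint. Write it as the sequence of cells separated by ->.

1 -> 2 -> 3 -> 4 -> 8 -> 12

Moves only go right or down, so the column and row indices never decrease.
Route from 1: right 3 to 4, down 2 to 12 — 5 moves in all.
Check: all required cells visited.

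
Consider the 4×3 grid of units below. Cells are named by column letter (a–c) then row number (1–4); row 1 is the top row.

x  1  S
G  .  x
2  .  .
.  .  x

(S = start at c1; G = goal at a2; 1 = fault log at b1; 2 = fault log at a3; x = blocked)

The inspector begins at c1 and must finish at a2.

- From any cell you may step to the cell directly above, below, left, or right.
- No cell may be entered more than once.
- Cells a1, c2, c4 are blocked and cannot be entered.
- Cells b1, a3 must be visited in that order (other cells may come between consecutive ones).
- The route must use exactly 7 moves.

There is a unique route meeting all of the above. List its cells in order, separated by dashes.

The waypoints must appear in the order b1, a3, with no cell reused.
Route from c1: left to b1, 3× down (reaching b4), left to a4, 2× up (reaching a2) — 7 moves in all.
Check: order respected (1 at step 1, 2 at step 6); 7 moves as required.

c1 - b1 - b2 - b3 - b4 - a4 - a3 - a2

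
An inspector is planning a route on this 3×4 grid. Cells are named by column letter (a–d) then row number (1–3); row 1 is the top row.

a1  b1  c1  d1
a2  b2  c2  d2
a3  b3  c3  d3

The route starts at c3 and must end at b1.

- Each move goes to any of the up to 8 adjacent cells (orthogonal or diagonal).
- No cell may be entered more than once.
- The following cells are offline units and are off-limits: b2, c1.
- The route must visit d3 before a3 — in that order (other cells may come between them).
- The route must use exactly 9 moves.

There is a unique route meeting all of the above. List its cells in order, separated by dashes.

c3 - d3 - d2 - d1 - c2 - b3 - a3 - a2 - a1 - b1

The waypoints must appear in the order d3, a3, with no cell reused.
Route from c3: right to d3, 2× up (reaching d1), 2× down-left (reaching b3), left to a3, 2× up (reaching a1), right to b1 — 9 moves in all.
Check: order respected (d3 at step 1, a3 at step 6); 9 moves as required.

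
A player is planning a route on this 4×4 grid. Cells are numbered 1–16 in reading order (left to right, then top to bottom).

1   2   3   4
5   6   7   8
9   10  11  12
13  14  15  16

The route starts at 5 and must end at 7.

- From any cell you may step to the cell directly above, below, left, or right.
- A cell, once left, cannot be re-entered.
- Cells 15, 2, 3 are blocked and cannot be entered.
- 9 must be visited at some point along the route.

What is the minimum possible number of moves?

Any route passes through 9 somewhere between 5 and 7. Summing Manhattan distances along the two legs (5 → 9 → 7) gives a lower bound of 1 + 3 = 4 moves.
A route of 4 moves achieves this: 5 → 9 → 10 → 6 → 7.
Since 4 matches the lower bound, it is optimal.

4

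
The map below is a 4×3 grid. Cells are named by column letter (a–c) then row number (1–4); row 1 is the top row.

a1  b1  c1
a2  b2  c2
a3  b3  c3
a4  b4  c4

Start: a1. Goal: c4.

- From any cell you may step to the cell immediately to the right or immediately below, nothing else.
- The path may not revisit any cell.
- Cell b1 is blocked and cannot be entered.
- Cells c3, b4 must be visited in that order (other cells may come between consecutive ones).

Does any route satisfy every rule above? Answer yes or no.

no

b4 lies to the left of c3, so going from c3 to b4 would need a leftward move — but moves only go right/down, so c3 cannot be visited before b4.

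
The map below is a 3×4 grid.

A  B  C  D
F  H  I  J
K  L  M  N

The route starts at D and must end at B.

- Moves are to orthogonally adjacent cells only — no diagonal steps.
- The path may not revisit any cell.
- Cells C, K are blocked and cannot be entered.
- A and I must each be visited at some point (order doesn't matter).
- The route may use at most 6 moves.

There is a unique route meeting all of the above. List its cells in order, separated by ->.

D -> J -> I -> H -> F -> A -> B

The budget equals the shortest possible length, so every move has to be on a shortest route through the required cells.
Route from D: down 1 to J, left 3 to F, up 1 to A, right 1 to B — 6 moves in all.
Check: all required cells visited; 6 ≤ 6 moves.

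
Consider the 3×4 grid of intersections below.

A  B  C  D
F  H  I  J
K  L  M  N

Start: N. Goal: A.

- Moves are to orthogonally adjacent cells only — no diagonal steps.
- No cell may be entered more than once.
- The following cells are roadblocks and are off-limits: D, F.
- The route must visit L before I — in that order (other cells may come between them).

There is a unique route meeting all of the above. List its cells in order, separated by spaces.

The waypoints must appear in the order L, I, with no cell reused.
Route from N: 2× left (reaching L), up to H, right to I, up to C, 2× left (reaching A) — 7 moves in all.
Check: order respected (L at step 2, I at step 4).

N M L H I C B A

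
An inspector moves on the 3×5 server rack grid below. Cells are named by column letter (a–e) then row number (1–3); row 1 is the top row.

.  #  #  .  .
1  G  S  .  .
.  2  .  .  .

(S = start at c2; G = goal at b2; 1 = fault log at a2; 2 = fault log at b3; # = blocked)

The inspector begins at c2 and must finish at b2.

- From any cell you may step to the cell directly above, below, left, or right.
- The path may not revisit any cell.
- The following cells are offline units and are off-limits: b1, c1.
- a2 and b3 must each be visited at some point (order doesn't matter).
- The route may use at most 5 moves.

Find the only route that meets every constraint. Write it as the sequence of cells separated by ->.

The budget equals the shortest possible length, so every move has to be on a shortest route through the required cells.
Route from c2: down 1 to c3, left 2 to a3, up 1 to a2, right 1 to b2 — 5 moves in all.
Check: all required cells visited; 5 ≤ 5 moves.

c2 -> c3 -> b3 -> a3 -> a2 -> b2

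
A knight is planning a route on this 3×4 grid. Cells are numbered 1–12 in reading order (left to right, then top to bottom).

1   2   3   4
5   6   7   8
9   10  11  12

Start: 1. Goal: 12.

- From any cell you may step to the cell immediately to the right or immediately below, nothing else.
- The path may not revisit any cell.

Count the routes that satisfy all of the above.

A right/down-only route from 1 to 12 makes exactly 2 down-moves and 3 right-moves in some order.
With no other constraints that would be C(5,2) = 10 routes.
That gives 10 routes.

10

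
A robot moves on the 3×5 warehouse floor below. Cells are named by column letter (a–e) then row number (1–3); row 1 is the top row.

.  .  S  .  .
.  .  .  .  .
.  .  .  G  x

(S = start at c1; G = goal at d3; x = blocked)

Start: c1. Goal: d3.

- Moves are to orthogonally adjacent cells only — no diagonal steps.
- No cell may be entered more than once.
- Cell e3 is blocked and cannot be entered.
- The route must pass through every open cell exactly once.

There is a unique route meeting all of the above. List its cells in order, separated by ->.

Need to visit all 14 open cells exactly once, starting at c1 and ending at d3.
Cell a3 has only two open neighbours (a2 and b3), so the path must pass straight through it: one of those is the cell it's entered from and the other is where it exits.
Route from c1: right 2 to e1, down 1 to e2, left 3 to b2, up 1 to b1, left 1 to a1, down 2 to a3, right 3 to d3 — 13 moves in all.
Check: all 14 open cells covered.

c1 -> d1 -> e1 -> e2 -> d2 -> c2 -> b2 -> b1 -> a1 -> a2 -> a3 -> b3 -> c3 -> d3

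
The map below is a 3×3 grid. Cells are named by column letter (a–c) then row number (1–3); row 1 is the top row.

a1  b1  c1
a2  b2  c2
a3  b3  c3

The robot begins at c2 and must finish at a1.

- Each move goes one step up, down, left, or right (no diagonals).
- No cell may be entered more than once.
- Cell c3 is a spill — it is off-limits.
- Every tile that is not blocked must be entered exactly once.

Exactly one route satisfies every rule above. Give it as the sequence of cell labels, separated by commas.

c2, c1, b1, b2, b3, a3, a2, a1

Need to visit all 8 open cells exactly once, starting at c2 and ending at a1.
Route from c2: up 1 to c1, left 1 to b1, down 2 to b3, left 1 to a3, up 2 to a1 — 7 moves in all.
Check: all 8 open cells covered.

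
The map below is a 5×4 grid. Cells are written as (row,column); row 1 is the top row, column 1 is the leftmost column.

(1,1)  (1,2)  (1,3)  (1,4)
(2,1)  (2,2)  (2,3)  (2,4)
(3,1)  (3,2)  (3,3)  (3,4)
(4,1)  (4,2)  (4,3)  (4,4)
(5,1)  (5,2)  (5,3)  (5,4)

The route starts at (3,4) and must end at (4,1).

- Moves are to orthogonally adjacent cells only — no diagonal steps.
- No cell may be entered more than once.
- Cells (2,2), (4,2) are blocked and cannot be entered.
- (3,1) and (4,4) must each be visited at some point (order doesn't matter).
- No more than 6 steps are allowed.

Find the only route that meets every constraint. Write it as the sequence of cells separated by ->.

(3,4) -> (4,4) -> (4,3) -> (3,3) -> (3,2) -> (3,1) -> (4,1)

The budget equals the shortest possible length, so every move has to be on a shortest route through the required cells.
Route from (3,4): down 1 to (4,4), left 1 to (4,3), up 1 to (3,3), left 2 to (3,1), down 1 to (4,1) — 6 moves in all.
Check: all required cells visited; 6 ≤ 6 moves.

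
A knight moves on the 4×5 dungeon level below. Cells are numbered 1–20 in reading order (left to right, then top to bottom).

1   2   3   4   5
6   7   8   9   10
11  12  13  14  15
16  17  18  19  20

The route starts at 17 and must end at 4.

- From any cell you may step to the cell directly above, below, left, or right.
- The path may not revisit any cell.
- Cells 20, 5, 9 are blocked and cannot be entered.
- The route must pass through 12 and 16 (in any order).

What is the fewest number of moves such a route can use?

7

Any route passes through 12 and 16 in some order between 17 and 4. Summing Manhattan distances along each leg and taking the cheapest ordering (17 → 16 → 12 → 4) gives a lower bound of 1 + 2 + 4 = 7 moves.
A route of 7 moves achieves this: 17 → 16 → 11 → 12 → 7 → 2 → 3 → 4.
Since 7 matches the lower bound, it is optimal.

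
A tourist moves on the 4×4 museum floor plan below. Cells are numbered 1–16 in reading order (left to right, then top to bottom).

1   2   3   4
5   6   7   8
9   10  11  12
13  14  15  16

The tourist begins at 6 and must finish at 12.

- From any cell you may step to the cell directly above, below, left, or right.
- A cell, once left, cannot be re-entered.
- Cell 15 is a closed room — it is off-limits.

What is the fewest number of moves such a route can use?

3

The Manhattan distance from 6 to 12 is |2−3| + |2−4| = 3, so at least 3 moves are needed.
A route of 3 moves achieves this: 6 → 10 → 11 → 12.
Since 3 matches the lower bound, it is optimal.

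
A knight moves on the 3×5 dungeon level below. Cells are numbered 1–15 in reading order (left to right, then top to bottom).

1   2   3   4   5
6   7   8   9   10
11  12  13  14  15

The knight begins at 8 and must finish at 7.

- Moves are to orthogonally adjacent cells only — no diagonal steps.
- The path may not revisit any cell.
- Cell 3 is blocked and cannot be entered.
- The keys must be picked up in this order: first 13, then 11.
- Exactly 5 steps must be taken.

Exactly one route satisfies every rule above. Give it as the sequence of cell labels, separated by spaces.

8 13 12 11 6 7

The waypoints must appear in the order 13, 11, with no cell reused.
Route from 8: down 1 to 13, left 2 to 11, up 1 to 6, right 1 to 7 — 5 moves in all.
Check: order respected (13 at step 1, 11 at step 3); 5 moves as required.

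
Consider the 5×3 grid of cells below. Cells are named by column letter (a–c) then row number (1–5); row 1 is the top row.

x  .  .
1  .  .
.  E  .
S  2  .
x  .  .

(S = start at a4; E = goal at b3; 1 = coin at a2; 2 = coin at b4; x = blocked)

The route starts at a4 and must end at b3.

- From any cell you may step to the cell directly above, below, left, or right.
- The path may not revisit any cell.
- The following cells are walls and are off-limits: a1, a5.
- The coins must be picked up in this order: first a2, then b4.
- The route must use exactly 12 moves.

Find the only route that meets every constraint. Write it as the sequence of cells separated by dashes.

a4 - a3 - a2 - b2 - b1 - c1 - c2 - c3 - c4 - c5 - b5 - b4 - b3

The waypoints must appear in the order a2, b4, with no cell reused.
Route from a4: 2× up (reaching a2), right to b2, up to b1, right to c1, 4× down (reaching c5), left to b5, 2× up (reaching b3) — 12 moves in all.
Check: order respected (1 at step 2, 2 at step 11); 12 moves as required.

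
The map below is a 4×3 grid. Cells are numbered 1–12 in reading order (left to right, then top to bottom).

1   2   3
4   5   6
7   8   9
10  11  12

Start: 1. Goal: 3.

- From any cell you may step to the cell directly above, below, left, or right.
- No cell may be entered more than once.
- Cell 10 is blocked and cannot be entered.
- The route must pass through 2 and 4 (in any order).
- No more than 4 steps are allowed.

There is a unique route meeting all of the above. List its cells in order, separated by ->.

Any route must reach 2 and 4 and still end at 3 within 4 moves, so the order of the required stops is forced.
Route from 1: down to 4, right to 5, up to 2, right to 3 — 4 moves in all.
Check: all required cells visited; 4 ≤ 4 moves.

1 -> 4 -> 5 -> 2 -> 3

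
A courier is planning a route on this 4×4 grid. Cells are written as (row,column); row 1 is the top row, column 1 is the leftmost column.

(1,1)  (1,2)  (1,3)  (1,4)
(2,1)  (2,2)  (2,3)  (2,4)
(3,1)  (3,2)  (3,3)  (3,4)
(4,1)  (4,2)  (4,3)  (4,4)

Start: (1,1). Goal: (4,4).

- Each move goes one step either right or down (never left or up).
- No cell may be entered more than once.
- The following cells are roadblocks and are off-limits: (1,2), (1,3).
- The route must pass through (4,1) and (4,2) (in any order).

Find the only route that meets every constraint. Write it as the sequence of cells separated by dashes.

Moves only go right or down, so the column and row indices never decrease.
Route from (1,1): down 3 to (4,1), right 3 to (4,4) — 6 moves in all.
Check: all required cells visited.

(1,1) - (2,1) - (3,1) - (4,1) - (4,2) - (4,3) - (4,4)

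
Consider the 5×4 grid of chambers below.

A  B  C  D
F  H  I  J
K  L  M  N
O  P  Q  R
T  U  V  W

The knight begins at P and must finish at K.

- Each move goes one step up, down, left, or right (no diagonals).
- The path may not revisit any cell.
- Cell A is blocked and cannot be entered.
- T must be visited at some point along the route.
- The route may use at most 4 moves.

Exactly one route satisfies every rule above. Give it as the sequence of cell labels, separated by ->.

P -> U -> T -> O -> K

The budget equals the shortest possible length, so every move has to be on a shortest route through the required cells.
Route from P: down to U, left to T, 2× up (reaching K) — 4 moves in all.
Check: all required cells visited; 4 ≤ 4 moves.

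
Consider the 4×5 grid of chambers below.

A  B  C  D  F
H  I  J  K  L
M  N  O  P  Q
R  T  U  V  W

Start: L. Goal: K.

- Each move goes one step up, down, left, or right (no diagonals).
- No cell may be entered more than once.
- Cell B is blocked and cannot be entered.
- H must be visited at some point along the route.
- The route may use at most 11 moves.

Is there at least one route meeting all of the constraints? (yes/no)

yes

One route that works: L → Q → P → O → N → M → H → I → J → K.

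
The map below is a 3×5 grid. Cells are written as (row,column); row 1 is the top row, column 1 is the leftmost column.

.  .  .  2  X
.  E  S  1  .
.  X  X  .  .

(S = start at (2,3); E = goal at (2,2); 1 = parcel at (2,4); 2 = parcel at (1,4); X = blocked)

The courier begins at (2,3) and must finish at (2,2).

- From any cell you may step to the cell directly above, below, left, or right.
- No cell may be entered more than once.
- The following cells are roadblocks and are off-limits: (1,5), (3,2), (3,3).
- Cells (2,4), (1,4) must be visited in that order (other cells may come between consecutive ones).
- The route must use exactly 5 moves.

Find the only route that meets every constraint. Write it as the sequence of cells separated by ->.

The waypoints must appear in the order (2,4), (1,4), with no cell reused.
Route from (2,3): right to (2,4), up to (1,4), 2× left (reaching (1,2)), down to (2,2) — 5 moves in all.
Check: order respected (1 at step 1, 2 at step 2); 5 moves as required.

(2,3) -> (2,4) -> (1,4) -> (1,3) -> (1,2) -> (2,2)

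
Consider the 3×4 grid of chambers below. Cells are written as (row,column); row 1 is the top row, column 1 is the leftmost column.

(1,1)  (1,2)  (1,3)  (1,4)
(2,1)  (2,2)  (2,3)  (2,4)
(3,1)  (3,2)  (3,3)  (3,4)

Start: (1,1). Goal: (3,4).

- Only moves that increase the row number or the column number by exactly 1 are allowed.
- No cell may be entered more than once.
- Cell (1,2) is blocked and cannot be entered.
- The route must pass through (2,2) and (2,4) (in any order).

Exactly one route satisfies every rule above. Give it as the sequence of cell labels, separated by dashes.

(1,1) - (2,1) - (2,2) - (2,3) - (2,4) - (3,4)

Moves only go right or down, so the column and row indices never decrease.
Route from (1,1): down to (2,1), 3× right (reaching (2,4)), down to (3,4) — 5 moves in all.
Check: all required cells visited.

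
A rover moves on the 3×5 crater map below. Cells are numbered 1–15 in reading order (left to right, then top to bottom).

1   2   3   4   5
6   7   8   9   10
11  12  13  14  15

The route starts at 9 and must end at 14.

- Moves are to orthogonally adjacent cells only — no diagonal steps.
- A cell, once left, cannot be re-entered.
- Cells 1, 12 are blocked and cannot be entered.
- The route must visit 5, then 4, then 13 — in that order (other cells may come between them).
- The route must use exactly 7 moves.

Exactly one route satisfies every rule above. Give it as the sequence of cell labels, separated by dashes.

The waypoints must appear in the order 5, 4, 13, with no cell reused.
Route from 9: right to 10, up to 5, 2× left (reaching 3), 2× down (reaching 13), right to 14 — 7 moves in all.
Check: order respected (5 at step 2, 4 at step 3, 13 at step 6); 7 moves as required.

9 - 10 - 5 - 4 - 3 - 8 - 13 - 14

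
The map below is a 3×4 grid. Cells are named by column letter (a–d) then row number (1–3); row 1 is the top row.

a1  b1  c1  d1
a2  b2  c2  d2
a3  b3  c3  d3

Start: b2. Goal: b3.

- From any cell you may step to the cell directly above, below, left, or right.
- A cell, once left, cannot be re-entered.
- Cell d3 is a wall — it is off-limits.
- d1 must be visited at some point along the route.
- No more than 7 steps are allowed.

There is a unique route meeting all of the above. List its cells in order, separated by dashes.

The budget equals the shortest possible length, so every move has to be on a shortest route through the required cells.
Route from b2: up to b1, 2× right (reaching d1), down to d2, left to c2, down to c3, left to b3 — 7 moves in all.
Check: all required cells visited; 7 ≤ 7 moves.

b2 - b1 - c1 - d1 - d2 - c2 - c3 - b3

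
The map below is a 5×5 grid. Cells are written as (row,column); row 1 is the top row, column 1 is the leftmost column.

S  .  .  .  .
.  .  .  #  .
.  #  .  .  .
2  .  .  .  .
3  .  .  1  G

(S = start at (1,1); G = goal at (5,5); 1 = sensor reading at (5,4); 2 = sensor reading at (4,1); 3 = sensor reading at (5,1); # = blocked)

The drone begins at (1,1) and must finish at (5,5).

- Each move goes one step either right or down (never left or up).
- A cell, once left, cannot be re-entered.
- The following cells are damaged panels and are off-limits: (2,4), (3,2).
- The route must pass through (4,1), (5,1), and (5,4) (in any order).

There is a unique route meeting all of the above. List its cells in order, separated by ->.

Moves only go right or down, so the column and row indices never decrease.
Route from (1,1): 4× down (reaching (5,1)), 4× right (reaching (5,5)) — 8 moves in all.
Check: all required cells visited.

(1,1) -> (2,1) -> (3,1) -> (4,1) -> (5,1) -> (5,2) -> (5,3) -> (5,4) -> (5,5)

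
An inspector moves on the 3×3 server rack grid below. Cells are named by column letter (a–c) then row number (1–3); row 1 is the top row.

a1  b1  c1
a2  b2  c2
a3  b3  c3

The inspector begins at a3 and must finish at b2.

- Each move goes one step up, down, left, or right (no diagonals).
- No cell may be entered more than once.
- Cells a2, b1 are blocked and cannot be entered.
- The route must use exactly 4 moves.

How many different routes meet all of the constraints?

1

Need simple routes of exactly 4 moves from a3 to b2 (Manhattan distance 2, so 1 moves are spent on a detour and 1 undoing it).
Enumerating: a3 b3 c3 c2 b2.
That gives 1 route.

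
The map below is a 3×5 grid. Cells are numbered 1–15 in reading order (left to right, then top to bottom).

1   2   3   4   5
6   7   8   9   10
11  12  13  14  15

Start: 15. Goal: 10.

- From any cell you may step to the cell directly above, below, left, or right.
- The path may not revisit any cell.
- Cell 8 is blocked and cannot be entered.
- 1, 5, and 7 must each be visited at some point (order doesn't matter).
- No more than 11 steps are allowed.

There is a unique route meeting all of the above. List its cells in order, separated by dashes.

The 11-move cap with required stops at 1, 5, 7 leaves no slack for detours.
Route from 15: left 3 to 12, up 1 to 7, left 1 to 6, up 1 to 1, right 4 to 5, down 1 to 10 — 11 moves in all.
Check: all required cells visited; 11 ≤ 11 moves.

15 - 14 - 13 - 12 - 7 - 6 - 1 - 2 - 3 - 4 - 5 - 10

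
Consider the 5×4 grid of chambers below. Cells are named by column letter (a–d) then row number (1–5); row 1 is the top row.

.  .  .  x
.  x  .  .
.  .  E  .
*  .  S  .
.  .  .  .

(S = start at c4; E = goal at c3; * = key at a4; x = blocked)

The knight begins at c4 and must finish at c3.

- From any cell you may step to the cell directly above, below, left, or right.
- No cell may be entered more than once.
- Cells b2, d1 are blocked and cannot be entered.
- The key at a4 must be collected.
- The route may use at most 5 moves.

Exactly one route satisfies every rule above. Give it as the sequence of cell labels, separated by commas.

c4, b4, a4, a3, b3, c3

Any route must reach a4 and still end at c3 within 5 moves, so the order of the required stops is forced.
Route from c4: left 2 to a4, up 1 to a3, right 2 to c3 — 5 moves in all.
Check: all required cells visited; 5 ≤ 5 moves.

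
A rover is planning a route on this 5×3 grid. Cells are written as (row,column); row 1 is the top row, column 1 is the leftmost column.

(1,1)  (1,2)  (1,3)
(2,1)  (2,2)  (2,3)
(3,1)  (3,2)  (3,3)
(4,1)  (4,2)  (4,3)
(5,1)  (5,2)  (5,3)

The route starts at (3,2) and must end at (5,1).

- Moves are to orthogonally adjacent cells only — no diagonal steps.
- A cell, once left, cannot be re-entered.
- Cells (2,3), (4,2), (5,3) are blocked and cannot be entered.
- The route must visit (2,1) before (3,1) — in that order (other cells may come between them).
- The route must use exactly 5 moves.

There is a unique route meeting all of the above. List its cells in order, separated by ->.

(3,2) -> (2,2) -> (2,1) -> (3,1) -> (4,1) -> (5,1)

The waypoints must appear in the order (2,1), (3,1), with no cell reused.
Route from (3,2): up 1 to (2,2), left 1 to (2,1), down 3 to (5,1) — 5 moves in all.
Check: order respected ((2,1) at step 2, (3,1) at step 3); 5 moves as required.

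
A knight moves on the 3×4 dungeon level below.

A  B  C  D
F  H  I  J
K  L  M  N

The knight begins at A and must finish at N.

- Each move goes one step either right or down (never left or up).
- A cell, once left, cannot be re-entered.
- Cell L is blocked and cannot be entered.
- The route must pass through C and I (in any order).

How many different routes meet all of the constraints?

A right/down-only route from A to N makes exactly 2 down-moves and 3 right-moves in some order.
With no other constraints that would be C(5,2) = 10 routes.
A monotone route can only reach the required cells in the order C, I, so split there and multiply the segment counts (each segment already excludes blocked cells): A→C: 1; C→I: 1; I→N: 2; product = 2.
That gives 2 routes.

2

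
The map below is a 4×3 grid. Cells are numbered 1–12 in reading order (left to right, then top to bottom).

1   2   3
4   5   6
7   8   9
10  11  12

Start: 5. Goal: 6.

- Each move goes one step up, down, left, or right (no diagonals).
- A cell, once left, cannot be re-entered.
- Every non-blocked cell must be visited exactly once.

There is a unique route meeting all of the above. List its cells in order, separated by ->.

Need to visit all 12 open cells exactly once, starting at 5 and ending at 6.
Route from 5: down 1 to 8, right 1 to 9, down 1 to 12, left 2 to 10, up 3 to 1, right 2 to 3, down 1 to 6 — 11 moves in all.
Check: all 12 open cells covered.

5 -> 8 -> 9 -> 12 -> 11 -> 10 -> 7 -> 4 -> 1 -> 2 -> 3 -> 6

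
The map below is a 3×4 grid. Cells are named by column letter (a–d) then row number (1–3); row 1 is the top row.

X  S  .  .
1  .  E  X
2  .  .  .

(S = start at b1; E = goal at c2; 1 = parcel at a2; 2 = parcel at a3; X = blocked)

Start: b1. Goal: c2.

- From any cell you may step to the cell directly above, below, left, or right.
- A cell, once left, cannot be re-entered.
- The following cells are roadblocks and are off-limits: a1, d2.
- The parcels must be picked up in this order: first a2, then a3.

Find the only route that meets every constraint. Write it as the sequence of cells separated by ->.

b1 -> b2 -> a2 -> a3 -> b3 -> c3 -> c2

The waypoints must appear in the order a2, a3, with no cell reused.
Route from b1: down to b2, left to a2, down to a3, 2× right (reaching c3), up to c2 — 6 moves in all.
Check: order respected (1 at step 2, 2 at step 3).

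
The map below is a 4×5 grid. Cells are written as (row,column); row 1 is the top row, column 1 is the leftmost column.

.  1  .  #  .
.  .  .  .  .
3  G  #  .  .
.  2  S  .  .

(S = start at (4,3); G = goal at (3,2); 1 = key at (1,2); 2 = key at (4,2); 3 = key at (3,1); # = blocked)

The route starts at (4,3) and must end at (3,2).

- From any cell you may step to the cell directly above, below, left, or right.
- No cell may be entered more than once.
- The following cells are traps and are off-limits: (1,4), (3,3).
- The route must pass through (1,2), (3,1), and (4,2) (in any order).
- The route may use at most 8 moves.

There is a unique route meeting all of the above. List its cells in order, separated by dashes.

The budget equals the shortest possible length, so every move has to be on a shortest route through the required cells.
Route from (4,3): left 2 to (4,1), up 3 to (1,1), right 1 to (1,2), down 2 to (3,2) — 8 moves in all.
Check: all required cells visited; 8 ≤ 8 moves.

(4,3) - (4,2) - (4,1) - (3,1) - (2,1) - (1,1) - (1,2) - (2,2) - (3,2)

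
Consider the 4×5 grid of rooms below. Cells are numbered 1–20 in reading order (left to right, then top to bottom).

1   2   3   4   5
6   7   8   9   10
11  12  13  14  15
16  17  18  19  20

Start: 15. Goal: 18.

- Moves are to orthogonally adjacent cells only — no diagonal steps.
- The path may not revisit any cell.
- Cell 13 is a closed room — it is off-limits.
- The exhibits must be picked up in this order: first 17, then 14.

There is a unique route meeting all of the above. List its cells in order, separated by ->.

The waypoints must appear in the order 17, 14, with no cell reused.
Route from 15: up 2 to 5, left 4 to 1, down 3 to 16, right 1 to 17, up 2 to 7, right 2 to 9, down 2 to 19, left 1 to 18 — 17 moves in all.
Check: order respected (17 at step 10, 14 at step 15).

15 -> 10 -> 5 -> 4 -> 3 -> 2 -> 1 -> 6 -> 11 -> 16 -> 17 -> 12 -> 7 -> 8 -> 9 -> 14 -> 19 -> 18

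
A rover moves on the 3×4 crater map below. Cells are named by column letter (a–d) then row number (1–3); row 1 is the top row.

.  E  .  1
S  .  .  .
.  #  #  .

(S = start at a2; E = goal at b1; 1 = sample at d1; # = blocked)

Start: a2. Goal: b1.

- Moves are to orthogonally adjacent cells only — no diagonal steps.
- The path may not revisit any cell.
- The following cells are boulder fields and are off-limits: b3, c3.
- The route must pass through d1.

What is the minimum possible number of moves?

Any route passes through d1 somewhere between a2 and b1. Summing Manhattan distances along the two legs (a2 → d1 → b1) gives a lower bound of 4 + 2 = 6 moves.
A route of 6 moves achieves this: a2 → b2 → c2 → d2 → d1 → c1 → b1.
Since 6 matches the lower bound, it is optimal.

6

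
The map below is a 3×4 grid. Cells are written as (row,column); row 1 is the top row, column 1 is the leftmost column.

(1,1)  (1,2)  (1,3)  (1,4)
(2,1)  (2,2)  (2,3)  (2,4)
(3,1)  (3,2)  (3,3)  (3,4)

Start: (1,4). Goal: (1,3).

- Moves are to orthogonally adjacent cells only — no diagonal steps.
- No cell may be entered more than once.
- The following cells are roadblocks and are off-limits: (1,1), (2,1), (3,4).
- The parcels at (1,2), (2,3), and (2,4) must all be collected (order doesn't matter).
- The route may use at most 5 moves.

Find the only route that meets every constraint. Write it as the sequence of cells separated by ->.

(1,4) -> (2,4) -> (2,3) -> (2,2) -> (1,2) -> (1,3)

The 5-move cap with required stops at (1,2), (2,3), (2,4) leaves no slack for detours.
Route from (1,4): down 1 to (2,4), left 2 to (2,2), up 1 to (1,2), right 1 to (1,3) — 5 moves in all.
Check: all required cells visited; 5 ≤ 5 moves.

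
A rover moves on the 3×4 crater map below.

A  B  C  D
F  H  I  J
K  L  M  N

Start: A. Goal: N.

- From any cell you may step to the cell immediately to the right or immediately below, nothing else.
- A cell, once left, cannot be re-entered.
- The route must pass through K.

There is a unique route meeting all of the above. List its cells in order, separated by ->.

A -> F -> K -> L -> M -> N

Moves only go right or down, so the column and row indices never decrease.
Route from A: down 2 to K, right 3 to N — 5 moves in all.
Check: all required cells visited.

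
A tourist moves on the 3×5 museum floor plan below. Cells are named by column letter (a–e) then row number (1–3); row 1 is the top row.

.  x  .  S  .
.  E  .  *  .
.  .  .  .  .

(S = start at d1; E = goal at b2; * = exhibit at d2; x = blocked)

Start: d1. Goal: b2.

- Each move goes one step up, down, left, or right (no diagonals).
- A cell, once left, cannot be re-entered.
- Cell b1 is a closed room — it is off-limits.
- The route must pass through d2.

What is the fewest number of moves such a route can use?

Any route passes through d2 somewhere between d1 and b2. Summing Manhattan distances along the two legs (d1 → d2 → b2) gives a lower bound of 1 + 2 = 3 moves.
A route of 3 moves achieves this: d1 → d2 → c2 → b2.
Since 3 matches the lower bound, it is optimal.

3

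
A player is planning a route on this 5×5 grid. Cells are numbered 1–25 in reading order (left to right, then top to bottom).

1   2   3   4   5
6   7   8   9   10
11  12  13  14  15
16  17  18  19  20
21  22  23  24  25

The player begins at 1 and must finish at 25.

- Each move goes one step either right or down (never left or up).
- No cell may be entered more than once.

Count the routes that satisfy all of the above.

A right/down-only route from 1 to 25 makes exactly 4 down-moves and 4 right-moves in some order.
With no other constraints that would be C(8,4) = 70 routes.
That gives 70 routes.

70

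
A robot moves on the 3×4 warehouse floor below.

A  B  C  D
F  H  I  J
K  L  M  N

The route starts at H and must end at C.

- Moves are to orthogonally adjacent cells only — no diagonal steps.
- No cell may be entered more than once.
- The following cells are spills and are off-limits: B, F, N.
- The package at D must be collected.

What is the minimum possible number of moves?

Any route passes through D somewhere between H and C. Summing Manhattan distances along the two legs (H → D → C) gives a lower bound of 3 + 1 = 4 moves.
A route of 4 moves achieves this: H → I → J → D → C.
Since 4 matches the lower bound, it is optimal.

4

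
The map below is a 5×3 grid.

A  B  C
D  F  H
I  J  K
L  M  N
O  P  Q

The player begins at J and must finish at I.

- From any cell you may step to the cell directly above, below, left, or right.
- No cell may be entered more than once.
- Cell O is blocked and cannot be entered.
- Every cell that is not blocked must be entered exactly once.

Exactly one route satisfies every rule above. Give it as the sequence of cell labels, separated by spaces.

J F D A B C H K N Q P M L I

Need to visit all 14 open cells exactly once, starting at J and ending at I.
Cell Q has only two open neighbours (N and P), so the path must pass straight through it: one of those is the cell it's entered from and the other is where it exits.
Route from J: up to F, left to D, up to A, 2× right (reaching C), 4× down (reaching Q), left to P, up to M, left to L, up to I — 13 moves in all.
Check: all 14 open cells covered.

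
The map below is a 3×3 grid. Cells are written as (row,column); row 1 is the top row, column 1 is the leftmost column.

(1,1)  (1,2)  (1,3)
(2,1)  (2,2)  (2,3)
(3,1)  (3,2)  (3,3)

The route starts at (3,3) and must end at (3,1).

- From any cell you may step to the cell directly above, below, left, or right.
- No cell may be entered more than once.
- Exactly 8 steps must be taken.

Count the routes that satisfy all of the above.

Need simple routes of exactly 8 moves from (3,3) to (3,1) (Manhattan distance 2, so 3 moves are spent on a detour and 3 undoing it).
Enumerating: (3,3) (2,3) (1,3) (1,2) (1,1) (2,1) (2,2) (3,2) (3,1) | (3,3) (3,2) (2,2) (2,3) (1,3) (1,2) (1,1) (2,1) (3,1).
That gives 2 routes.

2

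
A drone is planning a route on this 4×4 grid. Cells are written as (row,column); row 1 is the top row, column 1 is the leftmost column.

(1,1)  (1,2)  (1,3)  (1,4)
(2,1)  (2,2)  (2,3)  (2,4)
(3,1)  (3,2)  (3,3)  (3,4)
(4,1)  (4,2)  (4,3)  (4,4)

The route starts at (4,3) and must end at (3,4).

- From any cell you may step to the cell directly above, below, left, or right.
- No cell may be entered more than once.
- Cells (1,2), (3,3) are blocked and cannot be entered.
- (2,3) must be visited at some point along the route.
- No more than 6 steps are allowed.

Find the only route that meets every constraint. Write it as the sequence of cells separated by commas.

The budget equals the shortest possible length, so every move has to be on a shortest route through the required cells.
Route from (4,3): left 1 to (4,2), up 2 to (2,2), right 2 to (2,4), down 1 to (3,4) — 6 moves in all.
Check: all required cells visited; 6 ≤ 6 moves.

(4,3), (4,2), (3,2), (2,2), (2,3), (2,4), (3,4)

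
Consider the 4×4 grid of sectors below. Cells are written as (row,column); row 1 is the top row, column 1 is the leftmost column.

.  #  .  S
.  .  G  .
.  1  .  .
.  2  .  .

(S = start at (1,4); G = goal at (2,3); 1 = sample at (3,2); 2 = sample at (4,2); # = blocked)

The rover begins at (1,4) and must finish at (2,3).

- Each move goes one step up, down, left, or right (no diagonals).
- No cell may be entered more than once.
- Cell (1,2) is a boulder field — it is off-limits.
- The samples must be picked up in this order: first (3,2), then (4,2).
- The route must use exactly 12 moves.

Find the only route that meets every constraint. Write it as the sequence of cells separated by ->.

(1,4) -> (2,4) -> (3,4) -> (4,4) -> (4,3) -> (3,3) -> (3,2) -> (4,2) -> (4,1) -> (3,1) -> (2,1) -> (2,2) -> (2,3)

The waypoints must appear in the order (3,2), (4,2), with no cell reused.
Route from (1,4): 3× down (reaching (4,4)), left to (4,3), up to (3,3), left to (3,2), down to (4,2), left to (4,1), 2× up (reaching (2,1)), 2× right (reaching (2,3)) — 12 moves in all.
Check: order respected (1 at step 6, 2 at step 7); 12 moves as required.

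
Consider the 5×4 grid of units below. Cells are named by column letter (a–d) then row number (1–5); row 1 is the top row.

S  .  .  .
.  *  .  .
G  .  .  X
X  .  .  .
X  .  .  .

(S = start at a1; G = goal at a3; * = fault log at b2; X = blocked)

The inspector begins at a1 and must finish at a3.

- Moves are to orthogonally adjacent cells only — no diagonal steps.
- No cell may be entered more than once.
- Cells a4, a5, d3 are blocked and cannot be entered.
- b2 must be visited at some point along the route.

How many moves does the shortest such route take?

4

Any route passes through b2 somewhere between a1 and a3. Summing Manhattan distances along the two legs (a1 → b2 → a3) gives a lower bound of 2 + 2 = 4 moves.
A route of 4 moves achieves this: a1 → a2 → b2 → b3 → a3.
Since 4 matches the lower bound, it is optimal.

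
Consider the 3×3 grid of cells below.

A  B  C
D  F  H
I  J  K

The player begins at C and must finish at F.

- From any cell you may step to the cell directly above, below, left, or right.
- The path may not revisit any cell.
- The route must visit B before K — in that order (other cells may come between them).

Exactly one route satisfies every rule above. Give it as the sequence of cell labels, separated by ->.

The waypoints must appear in the order B, K, with no cell reused.
Route from C: 2× left (reaching A), 2× down (reaching I), 2× right (reaching K), up to H, left to F — 8 moves in all.
Check: order respected (B at step 1, K at step 6).

C -> B -> A -> D -> I -> J -> K -> H -> F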